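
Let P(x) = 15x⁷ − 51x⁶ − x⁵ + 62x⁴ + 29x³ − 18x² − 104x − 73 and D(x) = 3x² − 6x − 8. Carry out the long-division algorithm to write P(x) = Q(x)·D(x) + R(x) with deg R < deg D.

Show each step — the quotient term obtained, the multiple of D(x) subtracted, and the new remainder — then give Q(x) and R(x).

Step 1: lead(15x⁷ − 51x⁶ − x⁵ + 62x⁴ + 29x³ − 18x² − 104x − 73) ÷ lead(D) = 15x⁷ ÷ 3x² = 5x⁵. Subtract (5x⁵)·D = 15x⁷ − 30x⁶ − 40x⁵. Remainder: −21x⁶ + 39x⁵ + 62x⁴ + 29x³ − 18x² − 104x − 73.
Step 2: lead(−21x⁶ + 39x⁵ + 62x⁴ + 29x³ − 18x² − 104x − 73) ÷ lead(D) = −21x⁶ ÷ 3x² = −7x⁴. Subtract (−7x⁴)·D = −21x⁶ + 42x⁵ + 56x⁴. Remainder: −3x⁵ + 6x⁴ + 29x³ − 18x² − 104x − 73.
Step 3: lead(−3x⁵ + 6x⁴ + 29x³ − 18x² − 104x − 73) ÷ lead(D) = −3x⁵ ÷ 3x² = −x³. Subtract (−x³)·D = −3x⁵ + 6x⁴ + 8x³. Remainder: 21x³ − 18x² − 104x − 73.
Step 4: lead(21x³ − 18x² − 104x − 73) ÷ lead(D) = 21x³ ÷ 3x² = 7x. Subtract (7x)·D = 21x³ − 42x² − 56x. Remainder: 24x² − 48x − 73.
Step 5: lead(24x² − 48x − 73) ÷ lead(D) = 24x² ÷ 3x² = 8. Subtract (8)·D = 24x² − 48x − 64. Remainder: −9.

Q(x) = 5x⁵ − 7x⁴ − x³ + 7x + 8; R(x) = −9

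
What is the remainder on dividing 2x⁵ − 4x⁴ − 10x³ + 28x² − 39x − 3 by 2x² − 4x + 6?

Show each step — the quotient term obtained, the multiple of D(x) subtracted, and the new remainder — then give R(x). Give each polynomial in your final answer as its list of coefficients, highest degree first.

R = [1, 9]

Step 1: lead(2x⁵ − 4x⁴ − 10x³ + 28x² − 39x − 3) ÷ lead(D) = 2x⁵ ÷ 2x² = x³. Subtract (x³)·D = 2x⁵ − 4x⁴ + 6x³. Remainder: −16x³ + 28x² − 39x − 3.
Step 2: lead(−16x³ + 28x² − 39x − 3) ÷ lead(D) = −16x³ ÷ 2x² = −8x. Subtract (−8x)·D = −16x³ + 32x² − 48x. Remainder: −4x² + 9x − 3.
Step 3: lead(−4x² + 9x − 3) ÷ lead(D) = −4x² ÷ 2x² = −2. Subtract (−2)·D = −4x² + 8x − 12. Remainder: x + 9.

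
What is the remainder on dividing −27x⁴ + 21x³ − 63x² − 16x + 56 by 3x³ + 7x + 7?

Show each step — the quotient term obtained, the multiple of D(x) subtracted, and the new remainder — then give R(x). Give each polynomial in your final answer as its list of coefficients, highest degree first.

Step 1: lead(−27x⁴ + 21x³ − 63x² − 16x + 56) ÷ lead(D) = −27x⁴ ÷ 3x³ = −9x. Subtract (−9x)·D = −27x⁴ − 63x² − 63x. Remainder: 21x³ + 47x + 56.
Step 2: lead(21x³ + 47x + 56) ÷ lead(D) = 21x³ ÷ 3x³ = 7. Subtract (7)·D = 21x³ + 49x + 49. Remainder: −2x + 7.

R = [-2, 7]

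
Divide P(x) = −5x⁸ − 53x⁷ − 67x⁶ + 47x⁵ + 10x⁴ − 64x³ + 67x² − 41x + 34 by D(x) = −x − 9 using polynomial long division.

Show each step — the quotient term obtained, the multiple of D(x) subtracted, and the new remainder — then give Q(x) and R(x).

Step 1: lead(−5x⁸ − 53x⁷ − 67x⁶ + 47x⁵ + 10x⁴ − 64x³ + 67x² − 41x + 34) ÷ lead(D) = −5x⁸ ÷ −x = 5x⁷. Subtract (5x⁷)·D = −5x⁸ − 45x⁷. Remainder: −8x⁷ − 67x⁶ + 47x⁵ + 10x⁴ − 64x³ + 67x² − 41x + 34.
Step 2: lead(−8x⁷ − 67x⁶ + 47x⁵ + 10x⁴ − 64x³ + 67x² − 41x + 34) ÷ lead(D) = −8x⁷ ÷ −x = 8x⁶. Subtract (8x⁶)·D = −8x⁷ − 72x⁶. Remainder: 5x⁶ + 47x⁵ + 10x⁴ − 64x³ + 67x² − 41x + 34.
Step 3: lead(5x⁶ + 47x⁵ + 10x⁴ − 64x³ + 67x² − 41x + 34) ÷ lead(D) = 5x⁶ ÷ −x = −5x⁵. Subtract (−5x⁵)·D = 5x⁶ + 45x⁵. Remainder: 2x⁵ + 10x⁴ − 64x³ + 67x² − 41x + 34.
Step 4: lead(2x⁵ + 10x⁴ − 64x³ + 67x² − 41x + 34) ÷ lead(D) = 2x⁵ ÷ −x = −2x⁴. Subtract (−2x⁴)·D = 2x⁵ + 18x⁴. Remainder: −8x⁴ − 64x³ + 67x² − 41x + 34.
Step 5: lead(−8x⁴ − 64x³ + 67x² − 41x + 34) ÷ lead(D) = −8x⁴ ÷ −x = 8x³. Subtract (8x³)·D = −8x⁴ − 72x³. Remainder: 8x³ + 67x² − 41x + 34.
Step 6: lead(8x³ + 67x² − 41x + 34) ÷ lead(D) = 8x³ ÷ −x = −8x². Subtract (−8x²)·D = 8x³ + 72x². Remainder: −5x² − 41x + 34.
Step 7: lead(−5x² − 41x + 34) ÷ lead(D) = −5x² ÷ −x = 5x. Subtract (5x)·D = −5x² − 45x. Remainder: 4x + 34.
Step 8: lead(4x + 34) ÷ lead(D) = 4x ÷ −x = −4. Subtract (−4)·D = 4x + 36. Remainder: −2.

Q(x) = 5x⁷ + 8x⁶ − 5x⁵ − 2x⁴ + 8x³ − 8x² + 5x − 4; R(x) = −2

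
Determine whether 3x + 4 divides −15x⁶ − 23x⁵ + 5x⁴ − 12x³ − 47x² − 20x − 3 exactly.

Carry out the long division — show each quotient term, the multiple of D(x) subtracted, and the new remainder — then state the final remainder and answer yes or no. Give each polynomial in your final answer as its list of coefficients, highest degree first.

R = [-3], so D(x) is not a factor of P(x). no

Step 1: lead(−15x⁶ − 23x⁵ + 5x⁴ − 12x³ − 47x² − 20x − 3) ÷ lead(D) = −15x⁶ ÷ 3x = −5x⁵. Subtract (−5x⁵)·D = −15x⁶ − 20x⁵. Remainder: −3x⁵ + 5x⁴ − 12x³ − 47x² − 20x − 3.
Step 2: lead(−3x⁵ + 5x⁴ − 12x³ − 47x² − 20x − 3) ÷ lead(D) = −3x⁵ ÷ 3x = −x⁴. Subtract (−x⁴)·D = −3x⁵ − 4x⁴. Remainder: 9x⁴ − 12x³ − 47x² − 20x − 3.
Step 3: lead(9x⁴ − 12x³ − 47x² − 20x − 3) ÷ lead(D) = 9x⁴ ÷ 3x = 3x³. Subtract (3x³)·D = 9x⁴ + 12x³. Remainder: −24x³ − 47x² − 20x − 3.
Step 4: lead(−24x³ − 47x² − 20x − 3) ÷ lead(D) = −24x³ ÷ 3x = −8x². Subtract (−8x²)·D = −24x³ − 32x². Remainder: −15x² − 20x − 3.
Step 5: lead(−15x² − 20x − 3) ÷ lead(D) = −15x² ÷ 3x = −5x. Subtract (−5x)·D = −15x² − 20x. Remainder: −3.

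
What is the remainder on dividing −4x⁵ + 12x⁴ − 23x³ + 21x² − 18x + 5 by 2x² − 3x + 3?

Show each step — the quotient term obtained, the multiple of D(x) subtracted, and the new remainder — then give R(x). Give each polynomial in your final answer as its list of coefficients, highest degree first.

Step 1: lead(−4x⁵ + 12x⁴ − 23x³ + 21x² − 18x + 5) ÷ lead(D) = −4x⁵ ÷ 2x² = −2x³. Subtract (−2x³)·D = −4x⁵ + 6x⁴ − 6x³. Remainder: 6x⁴ − 17x³ + 21x² − 18x + 5.
Step 2: lead(6x⁴ − 17x³ + 21x² − 18x + 5) ÷ lead(D) = 6x⁴ ÷ 2x² = 3x². Subtract (3x²)·D = 6x⁴ − 9x³ + 9x². Remainder: −8x³ + 12x² − 18x + 5.
Step 3: lead(−8x³ + 12x² − 18x + 5) ÷ lead(D) = −8x³ ÷ 2x² = −4x. Subtract (−4x)·D = −8x³ + 12x² − 12x. Remainder: −6x + 5.

R = [-6, 5]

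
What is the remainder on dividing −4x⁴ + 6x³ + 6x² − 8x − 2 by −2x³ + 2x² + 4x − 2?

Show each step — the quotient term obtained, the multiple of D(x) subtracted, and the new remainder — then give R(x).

R(x) = −4

Step 1: lead(−4x⁴ + 6x³ + 6x² − 8x − 2) ÷ lead(D) = −4x⁴ ÷ −2x³ = 2x. Subtract (2x)·D = −4x⁴ + 4x³ + 8x² − 4x. Remainder: 2x³ − 2x² − 4x − 2.
Step 2: lead(2x³ − 2x² − 4x − 2) ÷ lead(D) = 2x³ ÷ −2x³ = −1. Subtract (−1)·D = 2x³ − 2x² − 4x + 2. Remainder: −4.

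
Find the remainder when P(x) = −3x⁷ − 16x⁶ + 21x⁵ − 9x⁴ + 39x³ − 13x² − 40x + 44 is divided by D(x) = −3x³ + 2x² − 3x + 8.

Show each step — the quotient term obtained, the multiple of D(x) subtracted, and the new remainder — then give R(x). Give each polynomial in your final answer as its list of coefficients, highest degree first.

R = [-1, 4]

Step 1: lead(−3x⁷ − 16x⁶ + 21x⁵ − 9x⁴ + 39x³ − 13x² − 40x + 44) ÷ lead(D) = −3x⁷ ÷ −3x³ = x⁴. Subtract (x⁴)·D = −3x⁷ + 2x⁶ − 3x⁵ + 8x⁴. Remainder: −18x⁶ + 24x⁵ − 17x⁴ + 39x³ − 13x² − 40x + 44.
Step 2: lead(−18x⁶ + 24x⁵ − 17x⁴ + 39x³ − 13x² − 40x + 44) ÷ lead(D) = −18x⁶ ÷ −3x³ = 6x³. Subtract (6x³)·D = −18x⁶ + 12x⁵ − 18x⁴ + 48x³. Remainder: 12x⁵ + x⁴ − 9x³ − 13x² − 40x + 44.
Step 3: lead(12x⁵ + x⁴ − 9x³ − 13x² − 40x + 44) ÷ lead(D) = 12x⁵ ÷ −3x³ = −4x². Subtract (−4x²)·D = 12x⁵ − 8x⁴ + 12x³ − 32x². Remainder: 9x⁴ − 21x³ + 19x² − 40x + 44.
Step 4: lead(9x⁴ − 21x³ + 19x² − 40x + 44) ÷ lead(D) = 9x⁴ ÷ −3x³ = −3x. Subtract (−3x)·D = 9x⁴ − 6x³ + 9x² − 24x. Remainder: −15x³ + 10x² − 16x + 44.
Step 5: lead(−15x³ + 10x² − 16x + 44) ÷ lead(D) = −15x³ ÷ −3x³ = 5. Subtract (5)·D = −15x³ + 10x² − 15x + 40. Remainder: −x + 4.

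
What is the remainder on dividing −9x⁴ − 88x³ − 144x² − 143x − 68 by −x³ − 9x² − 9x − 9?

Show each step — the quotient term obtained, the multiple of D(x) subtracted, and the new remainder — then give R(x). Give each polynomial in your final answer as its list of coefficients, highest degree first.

R = [1, -5]

Step 1: lead(−9x⁴ − 88x³ − 144x² − 143x − 68) ÷ lead(D) = −9x⁴ ÷ −x³ = 9x. Subtract (9x)·D = −9x⁴ − 81x³ − 81x² − 81x. Remainder: −7x³ − 63x² − 62x − 68.
Step 2: lead(−7x³ − 63x² − 62x − 68) ÷ lead(D) = −7x³ ÷ −x³ = 7. Subtract (7)·D = −7x³ − 63x² − 63x − 63. Remainder: x − 5.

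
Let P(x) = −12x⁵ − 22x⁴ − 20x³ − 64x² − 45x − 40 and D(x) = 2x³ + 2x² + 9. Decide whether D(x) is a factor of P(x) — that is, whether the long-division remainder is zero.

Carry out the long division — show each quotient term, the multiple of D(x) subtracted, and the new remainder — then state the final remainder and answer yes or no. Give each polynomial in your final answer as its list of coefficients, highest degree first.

Step 1: lead(−12x⁵ − 22x⁴ − 20x³ − 64x² − 45x − 40) ÷ lead(D) = −12x⁵ ÷ 2x³ = −6x². Subtract (−6x²)·D = −12x⁵ − 12x⁴ − 54x². Remainder: −10x⁴ − 20x³ − 10x² − 45x − 40.
Step 2: lead(−10x⁴ − 20x³ − 10x² − 45x − 40) ÷ lead(D) = −10x⁴ ÷ 2x³ = −5x. Subtract (−5x)·D = −10x⁴ − 10x³ − 45x. Remainder: −10x³ − 10x² − 40.
Step 3: lead(−10x³ − 10x² − 40) ÷ lead(D) = −10x³ ÷ 2x³ = −5. Subtract (−5)·D = −10x³ − 10x² − 45. Remainder: 5.

R = [5], so D(x) is not a factor of P(x). no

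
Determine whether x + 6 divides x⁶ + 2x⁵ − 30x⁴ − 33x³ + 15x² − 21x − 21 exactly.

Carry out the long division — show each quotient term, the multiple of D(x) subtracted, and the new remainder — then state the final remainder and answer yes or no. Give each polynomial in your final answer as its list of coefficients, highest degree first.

R = [-3], so D(x) is not a factor of P(x). no

Step 1: lead(x⁶ + 2x⁵ − 30x⁴ − 33x³ + 15x² − 21x − 21) ÷ lead(D) = x⁶ ÷ x = x⁵. Subtract (x⁵)·D = x⁶ + 6x⁵. Remainder: −4x⁵ − 30x⁴ − 33x³ + 15x² − 21x − 21.
Step 2: lead(−4x⁵ − 30x⁴ − 33x³ + 15x² − 21x − 21) ÷ lead(D) = −4x⁵ ÷ x = −4x⁴. Subtract (−4x⁴)·D = −4x⁵ − 24x⁴. Remainder: −6x⁴ − 33x³ + 15x² − 21x − 21.
Step 3: lead(−6x⁴ − 33x³ + 15x² − 21x − 21) ÷ lead(D) = −6x⁴ ÷ x = −6x³. Subtract (−6x³)·D = −6x⁴ − 36x³. Remainder: 3x³ + 15x² − 21x − 21.
Step 4: lead(3x³ + 15x² − 21x − 21) ÷ lead(D) = 3x³ ÷ x = 3x². Subtract (3x²)·D = 3x³ + 18x². Remainder: −3x² − 21x − 21.
Step 5: lead(−3x² − 21x − 21) ÷ lead(D) = −3x² ÷ x = −3x. Subtract (−3x)·D = −3x² − 18x. Remainder: −3x − 21.
Step 6: lead(−3x − 21) ÷ lead(D) = −3x ÷ x = −3. Subtract (−3)·D = −3x − 18. Remainder: −3.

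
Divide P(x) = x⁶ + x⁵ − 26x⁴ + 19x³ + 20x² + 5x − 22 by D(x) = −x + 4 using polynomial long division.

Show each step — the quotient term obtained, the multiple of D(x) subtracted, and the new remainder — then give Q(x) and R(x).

Q(x) = −x⁵ − 5x⁴ + 6x³ + 5x² − 5; R(x) = −2

Step 1: lead(x⁶ + x⁵ − 26x⁴ + 19x³ + 20x² + 5x − 22) ÷ lead(D) = x⁶ ÷ −x = −x⁵. Subtract (−x⁵)·D = x⁶ − 4x⁵. Remainder: 5x⁵ − 26x⁴ + 19x³ + 20x² + 5x − 22.
Step 2: lead(5x⁵ − 26x⁴ + 19x³ + 20x² + 5x − 22) ÷ lead(D) = 5x⁵ ÷ −x = −5x⁴. Subtract (−5x⁴)·D = 5x⁵ − 20x⁴. Remainder: −6x⁴ + 19x³ + 20x² + 5x − 22.
Step 3: lead(−6x⁴ + 19x³ + 20x² + 5x − 22) ÷ lead(D) = −6x⁴ ÷ −x = 6x³. Subtract (6x³)·D = −6x⁴ + 24x³. Remainder: −5x³ + 20x² + 5x − 22.
Step 4: lead(−5x³ + 20x² + 5x − 22) ÷ lead(D) = −5x³ ÷ −x = 5x². Subtract (5x²)·D = −5x³ + 20x². Remainder: 5x − 22.
Step 5: lead(5x − 22) ÷ lead(D) = 5x ÷ −x = −5. Subtract (−5)·D = 5x − 20. Remainder: −2.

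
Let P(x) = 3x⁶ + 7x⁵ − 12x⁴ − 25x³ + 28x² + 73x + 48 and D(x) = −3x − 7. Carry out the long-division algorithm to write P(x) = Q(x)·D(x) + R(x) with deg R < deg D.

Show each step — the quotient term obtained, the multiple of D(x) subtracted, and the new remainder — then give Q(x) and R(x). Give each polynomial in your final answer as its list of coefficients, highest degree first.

Q = [-1, 0, 4, -1, -7, -8]; R = [-8]

Step 1: lead(3x⁶ + 7x⁵ − 12x⁴ − 25x³ + 28x² + 73x + 48) ÷ lead(D) = 3x⁶ ÷ −3x = −x⁵. Subtract (−x⁵)·D = 3x⁶ + 7x⁵. Remainder: −12x⁴ − 25x³ + 28x² + 73x + 48.
Step 2: lead(−12x⁴ − 25x³ + 28x² + 73x + 48) ÷ lead(D) = −12x⁴ ÷ −3x = 4x³. Subtract (4x³)·D = −12x⁴ − 28x³. Remainder: 3x³ + 28x² + 73x + 48.
Step 3: lead(3x³ + 28x² + 73x + 48) ÷ lead(D) = 3x³ ÷ −3x = −x². Subtract (−x²)·D = 3x³ + 7x². Remainder: 21x² + 73x + 48.
Step 4: lead(21x² + 73x + 48) ÷ lead(D) = 21x² ÷ −3x = −7x. Subtract (−7x)·D = 21x² + 49x. Remainder: 24x + 48.
Step 5: lead(24x + 48) ÷ lead(D) = 24x ÷ −3x = −8. Subtract (−8)·D = 24x + 56. Remainder: −8.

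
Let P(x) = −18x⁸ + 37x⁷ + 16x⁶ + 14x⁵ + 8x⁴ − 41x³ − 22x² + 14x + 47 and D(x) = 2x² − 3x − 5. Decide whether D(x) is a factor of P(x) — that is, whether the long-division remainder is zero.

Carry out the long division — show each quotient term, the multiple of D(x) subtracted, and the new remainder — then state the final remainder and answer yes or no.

Step 1: lead(−18x⁸ + 37x⁷ + 16x⁶ + 14x⁵ + 8x⁴ − 41x³ − 22x² + 14x + 47) ÷ lead(D) = −18x⁸ ÷ 2x² = −9x⁶. Subtract (−9x⁶)·D = −18x⁸ + 27x⁷ + 45x⁶. Remainder: 10x⁷ − 29x⁶ + 14x⁵ + 8x⁴ − 41x³ − 22x² + 14x + 47.
Step 2: lead(10x⁷ − 29x⁶ + 14x⁵ + 8x⁴ − 41x³ − 22x² + 14x + 47) ÷ lead(D) = 10x⁷ ÷ 2x² = 5x⁵. Subtract (5x⁵)·D = 10x⁷ − 15x⁶ − 25x⁵. Remainder: −14x⁶ + 39x⁵ + 8x⁴ − 41x³ − 22x² + 14x + 47.
Step 3: lead(−14x⁶ + 39x⁵ + 8x⁴ − 41x³ − 22x² + 14x + 47) ÷ lead(D) = −14x⁶ ÷ 2x² = −7x⁴. Subtract (−7x⁴)·D = −14x⁶ + 21x⁵ + 35x⁴. Remainder: 18x⁵ − 27x⁴ − 41x³ − 22x² + 14x + 47.
Step 4: lead(18x⁵ − 27x⁴ − 41x³ − 22x² + 14x + 47) ÷ lead(D) = 18x⁵ ÷ 2x² = 9x³. Subtract (9x³)·D = 18x⁵ − 27x⁴ − 45x³. Remainder: 4x³ − 22x² + 14x + 47.
Step 5: lead(4x³ − 22x² + 14x + 47) ÷ lead(D) = 4x³ ÷ 2x² = 2x. Subtract (2x)·D = 4x³ − 6x² − 10x. Remainder: −16x² + 24x + 47.
Step 6: lead(−16x² + 24x + 47) ÷ lead(D) = −16x² ÷ 2x² = −8. Subtract (−8)·D = −16x² + 24x + 40. Remainder: 7.

R(x) = 7, so D(x) is not a factor of P(x). no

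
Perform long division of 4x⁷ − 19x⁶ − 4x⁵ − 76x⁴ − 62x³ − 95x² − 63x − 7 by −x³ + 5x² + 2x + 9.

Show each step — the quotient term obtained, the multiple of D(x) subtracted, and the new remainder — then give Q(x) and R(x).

Q(x) = −4x⁴ − x³ − 9x² − 7x; R(x) = −7

Step 1: lead(4x⁷ − 19x⁶ − 4x⁵ − 76x⁴ − 62x³ − 95x² − 63x − 7) ÷ lead(D) = 4x⁷ ÷ −x³ = −4x⁴. Subtract (−4x⁴)·D = 4x⁷ − 20x⁶ − 8x⁵ − 36x⁴. Remainder: x⁶ + 4x⁵ − 40x⁴ − 62x³ − 95x² − 63x − 7.
Step 2: lead(x⁶ + 4x⁵ − 40x⁴ − 62x³ − 95x² − 63x − 7) ÷ lead(D) = x⁶ ÷ −x³ = −x³. Subtract (−x³)·D = x⁶ − 5x⁵ − 2x⁴ − 9x³. Remainder: 9x⁵ − 38x⁴ − 53x³ − 95x² − 63x − 7.
Step 3: lead(9x⁵ − 38x⁴ − 53x³ − 95x² − 63x − 7) ÷ lead(D) = 9x⁵ ÷ −x³ = −9x². Subtract (−9x²)·D = 9x⁵ − 45x⁴ − 18x³ − 81x². Remainder: 7x⁴ − 35x³ − 14x² − 63x − 7.
Step 4: lead(7x⁴ − 35x³ − 14x² − 63x − 7) ÷ lead(D) = 7x⁴ ÷ −x³ = −7x. Subtract (−7x)·D = 7x⁴ − 35x³ − 14x² − 63x. Remainder: −7.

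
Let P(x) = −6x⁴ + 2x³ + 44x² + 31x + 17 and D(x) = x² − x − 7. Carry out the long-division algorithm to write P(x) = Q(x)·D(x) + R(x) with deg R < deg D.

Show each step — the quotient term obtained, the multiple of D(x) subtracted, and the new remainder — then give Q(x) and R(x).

Q(x) = −6x² − 4x − 2; R(x) = x + 3

Step 1: lead(−6x⁴ + 2x³ + 44x² + 31x + 17) ÷ lead(D) = −6x⁴ ÷ x² = −6x². Subtract (−6x²)·D = −6x⁴ + 6x³ + 42x². Remainder: −4x³ + 2x² + 31x + 17.
Step 2: lead(−4x³ + 2x² + 31x + 17) ÷ lead(D) = −4x³ ÷ x² = −4x. Subtract (−4x)·D = −4x³ + 4x² + 28x. Remainder: −2x² + 3x + 17.
Step 3: lead(−2x² + 3x + 17) ÷ lead(D) = −2x² ÷ x² = −2. Subtract (−2)·D = −2x² + 2x + 14. Remainder: x + 3.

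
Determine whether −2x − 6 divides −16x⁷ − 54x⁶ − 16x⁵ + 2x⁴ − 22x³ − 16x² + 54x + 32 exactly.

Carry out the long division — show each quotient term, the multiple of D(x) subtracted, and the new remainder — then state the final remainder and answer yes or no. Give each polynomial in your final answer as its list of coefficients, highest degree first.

R = [-4], so D(x) is not a factor of P(x). no

Step 1: lead(−16x⁷ − 54x⁶ − 16x⁵ + 2x⁴ − 22x³ − 16x² + 54x + 32) ÷ lead(D) = −16x⁷ ÷ −2x = 8x⁶. Subtract (8x⁶)·D = −16x⁷ − 48x⁶. Remainder: −6x⁶ − 16x⁵ + 2x⁴ − 22x³ − 16x² + 54x + 32.
Step 2: lead(−6x⁶ − 16x⁵ + 2x⁴ − 22x³ − 16x² + 54x + 32) ÷ lead(D) = −6x⁶ ÷ −2x = 3x⁵. Subtract (3x⁵)·D = −6x⁶ − 18x⁵. Remainder: 2x⁵ + 2x⁴ − 22x³ − 16x² + 54x + 32.
Step 3: lead(2x⁵ + 2x⁴ − 22x³ − 16x² + 54x + 32) ÷ lead(D) = 2x⁵ ÷ −2x = −x⁴. Subtract (−x⁴)·D = 2x⁵ + 6x⁴. Remainder: −4x⁴ − 22x³ − 16x² + 54x + 32.
Step 4: lead(−4x⁴ − 22x³ − 16x² + 54x + 32) ÷ lead(D) = −4x⁴ ÷ −2x = 2x³. Subtract (2x³)·D = −4x⁴ − 12x³. Remainder: −10x³ − 16x² + 54x + 32.
Step 5: lead(−10x³ − 16x² + 54x + 32) ÷ lead(D) = −10x³ ÷ −2x = 5x². Subtract (5x²)·D = −10x³ − 30x². Remainder: 14x² + 54x + 32.
Step 6: lead(14x² + 54x + 32) ÷ lead(D) = 14x² ÷ −2x = −7x. Subtract (−7x)·D = 14x² + 42x. Remainder: 12x + 32.
Step 7: lead(12x + 32) ÷ lead(D) = 12x ÷ −2x = −6. Subtract (−6)·D = 12x + 36. Remainder: −4.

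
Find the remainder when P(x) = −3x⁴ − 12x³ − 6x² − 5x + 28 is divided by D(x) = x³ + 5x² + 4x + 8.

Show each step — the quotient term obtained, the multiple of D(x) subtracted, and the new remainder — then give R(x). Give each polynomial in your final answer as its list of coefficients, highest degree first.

R = [-9, 7, 4]

Step 1: lead(−3x⁴ − 12x³ − 6x² − 5x + 28) ÷ lead(D) = −3x⁴ ÷ x³ = −3x. Subtract (−3x)·D = −3x⁴ − 15x³ − 12x² − 24x. Remainder: 3x³ + 6x² + 19x + 28.
Step 2: lead(3x³ + 6x² + 19x + 28) ÷ lead(D) = 3x³ ÷ x³ = 3. Subtract (3)·D = 3x³ + 15x² + 12x + 24. Remainder: −9x² + 7x + 4.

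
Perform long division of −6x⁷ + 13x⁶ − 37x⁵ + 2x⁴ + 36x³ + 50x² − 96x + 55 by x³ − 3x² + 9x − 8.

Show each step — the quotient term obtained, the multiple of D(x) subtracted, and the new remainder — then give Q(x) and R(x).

Q(x) = −6x⁴ − 5x³ + 2x² + 5x − 7; R(x) = 7x − 1

Step 1: lead(−6x⁷ + 13x⁶ − 37x⁵ + 2x⁴ + 36x³ + 50x² − 96x + 55) ÷ lead(D) = −6x⁷ ÷ x³ = −6x⁴. Subtract (−6x⁴)·D = −6x⁷ + 18x⁶ − 54x⁵ + 48x⁴. Remainder: −5x⁶ + 17x⁵ − 46x⁴ + 36x³ + 50x² − 96x + 55.
Step 2: lead(−5x⁶ + 17x⁵ − 46x⁴ + 36x³ + 50x² − 96x + 55) ÷ lead(D) = −5x⁶ ÷ x³ = −5x³. Subtract (−5x³)·D = −5x⁶ + 15x⁵ − 45x⁴ + 40x³. Remainder: 2x⁵ − x⁴ − 4x³ + 50x² − 96x + 55.
Step 3: lead(2x⁵ − x⁴ − 4x³ + 50x² − 96x + 55) ÷ lead(D) = 2x⁵ ÷ x³ = 2x². Subtract (2x²)·D = 2x⁵ − 6x⁴ + 18x³ − 16x². Remainder: 5x⁴ − 22x³ + 66x² − 96x + 55.
Step 4: lead(5x⁴ − 22x³ + 66x² − 96x + 55) ÷ lead(D) = 5x⁴ ÷ x³ = 5x. Subtract (5x)·D = 5x⁴ − 15x³ + 45x² − 40x. Remainder: −7x³ + 21x² − 56x + 55.
Step 5: lead(−7x³ + 21x² − 56x + 55) ÷ lead(D) = −7x³ ÷ x³ = −7. Subtract (−7)·D = −7x³ + 21x² − 63x + 56. Remainder: 7x − 1.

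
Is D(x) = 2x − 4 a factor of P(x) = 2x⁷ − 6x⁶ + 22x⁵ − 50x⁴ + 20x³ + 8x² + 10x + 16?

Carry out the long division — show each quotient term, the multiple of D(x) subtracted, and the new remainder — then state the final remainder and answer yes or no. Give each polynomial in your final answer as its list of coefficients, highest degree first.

R = [4], so D(x) is not a factor of P(x). no

Step 1: lead(2x⁷ − 6x⁶ + 22x⁵ − 50x⁴ + 20x³ + 8x² + 10x + 16) ÷ lead(D) = 2x⁷ ÷ 2x = x⁶. Subtract (x⁶)·D = 2x⁷ − 4x⁶. Remainder: −2x⁶ + 22x⁵ − 50x⁴ + 20x³ + 8x² + 10x + 16.
Step 2: lead(−2x⁶ + 22x⁵ − 50x⁴ + 20x³ + 8x² + 10x + 16) ÷ lead(D) = −2x⁶ ÷ 2x = −x⁵. Subtract (−x⁵)·D = −2x⁶ + 4x⁵. Remainder: 18x⁵ − 50x⁴ + 20x³ + 8x² + 10x + 16.
Step 3: lead(18x⁵ − 50x⁴ + 20x³ + 8x² + 10x + 16) ÷ lead(D) = 18x⁵ ÷ 2x = 9x⁴. Subtract (9x⁴)·D = 18x⁵ − 36x⁴. Remainder: −14x⁴ + 20x³ + 8x² + 10x + 16.
Step 4: lead(−14x⁴ + 20x³ + 8x² + 10x + 16) ÷ lead(D) = −14x⁴ ÷ 2x = −7x³. Subtract (−7x³)·D = −14x⁴ + 28x³. Remainder: −8x³ + 8x² + 10x + 16.
Step 5: lead(−8x³ + 8x² + 10x + 16) ÷ lead(D) = −8x³ ÷ 2x = −4x². Subtract (−4x²)·D = −8x³ + 16x². Remainder: −8x² + 10x + 16.
Step 6: lead(−8x² + 10x + 16) ÷ lead(D) = −8x² ÷ 2x = −4x. Subtract (−4x)·D = −8x² + 16x. Remainder: −6x + 16.
Step 7: lead(−6x + 16) ÷ lead(D) = −6x ÷ 2x = −3. Subtract (−3)·D = −6x + 12. Remainder: 4.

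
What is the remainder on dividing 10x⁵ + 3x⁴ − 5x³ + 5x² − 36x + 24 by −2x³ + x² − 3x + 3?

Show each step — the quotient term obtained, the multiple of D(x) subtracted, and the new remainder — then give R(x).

Step 1: lead(10x⁵ + 3x⁴ − 5x³ + 5x² − 36x + 24) ÷ lead(D) = 10x⁵ ÷ −2x³ = −5x². Subtract (−5x²)·D = 10x⁵ − 5x⁴ + 15x³ − 15x². Remainder: 8x⁴ − 20x³ + 20x² − 36x + 24.
Step 2: lead(8x⁴ − 20x³ + 20x² − 36x + 24) ÷ lead(D) = 8x⁴ ÷ −2x³ = −4x. Subtract (−4x)·D = 8x⁴ − 4x³ + 12x² − 12x. Remainder: −16x³ + 8x² − 24x + 24.
Step 3: lead(−16x³ + 8x² − 24x + 24) ÷ lead(D) = −16x³ ÷ −2x³ = 8. Subtract (8)·D = −16x³ + 8x² − 24x + 24. Remainder: 0.

R(x) = 0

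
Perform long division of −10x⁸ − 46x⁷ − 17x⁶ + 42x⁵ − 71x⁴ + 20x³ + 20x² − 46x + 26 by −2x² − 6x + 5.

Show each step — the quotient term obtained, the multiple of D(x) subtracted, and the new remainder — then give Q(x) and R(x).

Q(x) = 5x⁶ + 8x⁵ − 3x⁴ + 8x³ + 4x² − 2x + 6; R(x) = −4

Step 1: lead(−10x⁸ − 46x⁷ − 17x⁶ + 42x⁵ − 71x⁴ + 20x³ + 20x² − 46x + 26) ÷ lead(D) = −10x⁸ ÷ −2x² = 5x⁶. Subtract (5x⁶)·D = −10x⁸ − 30x⁷ + 25x⁶. Remainder: −16x⁷ − 42x⁶ + 42x⁵ − 71x⁴ + 20x³ + 20x² − 46x + 26.
Step 2: lead(−16x⁷ − 42x⁶ + 42x⁵ − 71x⁴ + 20x³ + 20x² − 46x + 26) ÷ lead(D) = −16x⁷ ÷ −2x² = 8x⁵. Subtract (8x⁵)·D = −16x⁷ − 48x⁶ + 40x⁵. Remainder: 6x⁶ + 2x⁵ − 71x⁴ + 20x³ + 20x² − 46x + 26.
Step 3: lead(6x⁶ + 2x⁵ − 71x⁴ + 20x³ + 20x² − 46x + 26) ÷ lead(D) = 6x⁶ ÷ −2x² = −3x⁴. Subtract (−3x⁴)·D = 6x⁶ + 18x⁵ − 15x⁴. Remainder: −16x⁵ − 56x⁴ + 20x³ + 20x² − 46x + 26.
Step 4: lead(−16x⁵ − 56x⁴ + 20x³ + 20x² − 46x + 26) ÷ lead(D) = −16x⁵ ÷ −2x² = 8x³. Subtract (8x³)·D = −16x⁵ − 48x⁴ + 40x³. Remainder: −8x⁴ − 20x³ + 20x² − 46x + 26.
Step 5: lead(−8x⁴ − 20x³ + 20x² − 46x + 26) ÷ lead(D) = −8x⁴ ÷ −2x² = 4x². Subtract (4x²)·D = −8x⁴ − 24x³ + 20x². Remainder: 4x³ − 46x + 26.
Step 6: lead(4x³ − 46x + 26) ÷ lead(D) = 4x³ ÷ −2x² = −2x. Subtract (−2x)·D = 4x³ + 12x² − 10x. Remainder: −12x² − 36x + 26.
Step 7: lead(−12x² − 36x + 26) ÷ lead(D) = −12x² ÷ −2x² = 6. Subtract (6)·D = −12x² − 36x + 30. Remainder: −4.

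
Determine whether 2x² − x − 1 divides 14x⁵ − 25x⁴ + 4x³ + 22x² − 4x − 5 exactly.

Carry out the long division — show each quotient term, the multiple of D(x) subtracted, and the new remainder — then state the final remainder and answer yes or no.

Step 1: lead(14x⁵ − 25x⁴ + 4x³ + 22x² − 4x − 5) ÷ lead(D) = 14x⁵ ÷ 2x² = 7x³. Subtract (7x³)·D = 14x⁵ − 7x⁴ − 7x³. Remainder: −18x⁴ + 11x³ + 22x² − 4x − 5.
Step 2: lead(−18x⁴ + 11x³ + 22x² − 4x − 5) ÷ lead(D) = −18x⁴ ÷ 2x² = −9x². Subtract (−9x²)·D = −18x⁴ + 9x³ + 9x². Remainder: 2x³ + 13x² − 4x − 5.
Step 3: lead(2x³ + 13x² − 4x − 5) ÷ lead(D) = 2x³ ÷ 2x² = x. Subtract (x)·D = 2x³ − x² − x. Remainder: 14x² − 3x − 5.
Step 4: lead(14x² − 3x − 5) ÷ lead(D) = 14x² ÷ 2x² = 7. Subtract (7)·D = 14x² − 7x − 7. Remainder: 4x + 2.

R(x) = 4x + 2, so D(x) is not a factor of P(x). no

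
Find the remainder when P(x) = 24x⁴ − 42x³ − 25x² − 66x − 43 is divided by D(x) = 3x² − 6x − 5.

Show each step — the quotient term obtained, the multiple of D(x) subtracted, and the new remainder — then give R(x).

R(x) = −2x + 2

Step 1: lead(24x⁴ − 42x³ − 25x² − 66x − 43) ÷ lead(D) = 24x⁴ ÷ 3x² = 8x². Subtract (8x²)·D = 24x⁴ − 48x³ − 40x². Remainder: 6x³ + 15x² − 66x − 43.
Step 2: lead(6x³ + 15x² − 66x − 43) ÷ lead(D) = 6x³ ÷ 3x² = 2x. Subtract (2x)·D = 6x³ − 12x² − 10x. Remainder: 27x² − 56x − 43.
Step 3: lead(27x² − 56x − 43) ÷ lead(D) = 27x² ÷ 3x² = 9. Subtract (9)·D = 27x² − 54x − 45. Remainder: −2x + 2.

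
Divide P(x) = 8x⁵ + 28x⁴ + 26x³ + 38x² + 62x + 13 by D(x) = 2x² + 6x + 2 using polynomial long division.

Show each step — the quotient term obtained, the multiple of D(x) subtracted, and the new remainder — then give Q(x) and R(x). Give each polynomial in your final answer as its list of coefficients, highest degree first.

Q = [4, 2, 3, 8]; R = [8, -3]

Step 1: lead(8x⁵ + 28x⁴ + 26x³ + 38x² + 62x + 13) ÷ lead(D) = 8x⁵ ÷ 2x² = 4x³. Subtract (4x³)·D = 8x⁵ + 24x⁴ + 8x³. Remainder: 4x⁴ + 18x³ + 38x² + 62x + 13.
Step 2: lead(4x⁴ + 18x³ + 38x² + 62x + 13) ÷ lead(D) = 4x⁴ ÷ 2x² = 2x². Subtract (2x²)·D = 4x⁴ + 12x³ + 4x². Remainder: 6x³ + 34x² + 62x + 13.
Step 3: lead(6x³ + 34x² + 62x + 13) ÷ lead(D) = 6x³ ÷ 2x² = 3x. Subtract (3x)·D = 6x³ + 18x² + 6x. Remainder: 16x² + 56x + 13.
Step 4: lead(16x² + 56x + 13) ÷ lead(D) = 16x² ÷ 2x² = 8. Subtract (8)·D = 16x² + 48x + 16. Remainder: 8x − 3.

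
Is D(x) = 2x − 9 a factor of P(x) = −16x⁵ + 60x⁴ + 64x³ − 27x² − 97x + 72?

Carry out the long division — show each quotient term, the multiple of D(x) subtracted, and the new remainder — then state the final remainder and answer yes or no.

Step 1: lead(−16x⁵ + 60x⁴ + 64x³ − 27x² − 97x + 72) ÷ lead(D) = −16x⁵ ÷ 2x = −8x⁴. Subtract (−8x⁴)·D = −16x⁵ + 72x⁴. Remainder: −12x⁴ + 64x³ − 27x² − 97x + 72.
Step 2: lead(−12x⁴ + 64x³ − 27x² − 97x + 72) ÷ lead(D) = −12x⁴ ÷ 2x = −6x³. Subtract (−6x³)·D = −12x⁴ + 54x³. Remainder: 10x³ − 27x² − 97x + 72.
Step 3: lead(10x³ − 27x² − 97x + 72) ÷ lead(D) = 10x³ ÷ 2x = 5x². Subtract (5x²)·D = 10x³ − 45x². Remainder: 18x² − 97x + 72.
Step 4: lead(18x² − 97x + 72) ÷ lead(D) = 18x² ÷ 2x = 9x. Subtract (9x)·D = 18x² − 81x. Remainder: −16x + 72.
Step 5: lead(−16x + 72) ÷ lead(D) = −16x ÷ 2x = −8. Subtract (−8)·D = −16x + 72. Remainder: 0.

R(x) = 0, so D(x) is a factor of P(x). yes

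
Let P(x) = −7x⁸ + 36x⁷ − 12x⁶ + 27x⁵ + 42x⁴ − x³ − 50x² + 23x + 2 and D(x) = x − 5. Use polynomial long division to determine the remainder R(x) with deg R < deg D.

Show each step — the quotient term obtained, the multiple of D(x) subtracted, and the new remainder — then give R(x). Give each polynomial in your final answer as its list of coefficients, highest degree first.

R = [-8]

Step 1: lead(−7x⁸ + 36x⁷ − 12x⁶ + 27x⁵ + 42x⁴ − x³ − 50x² + 23x + 2) ÷ lead(D) = −7x⁸ ÷ x = −7x⁷. Subtract (−7x⁷)·D = −7x⁸ + 35x⁷. Remainder: x⁷ − 12x⁶ + 27x⁵ + 42x⁴ − x³ − 50x² + 23x + 2.
Step 2: lead(x⁷ − 12x⁶ + 27x⁵ + 42x⁴ − x³ − 50x² + 23x + 2) ÷ lead(D) = x⁷ ÷ x = x⁶. Subtract (x⁶)·D = x⁷ − 5x⁶. Remainder: −7x⁶ + 27x⁵ + 42x⁴ − x³ − 50x² + 23x + 2.
Step 3: lead(−7x⁶ + 27x⁵ + 42x⁴ − x³ − 50x² + 23x + 2) ÷ lead(D) = −7x⁶ ÷ x = −7x⁵. Subtract (−7x⁵)·D = −7x⁶ + 35x⁵. Remainder: −8x⁵ + 42x⁴ − x³ − 50x² + 23x + 2.
Step 4: lead(−8x⁵ + 42x⁴ − x³ − 50x² + 23x + 2) ÷ lead(D) = −8x⁵ ÷ x = −8x⁴. Subtract (−8x⁴)·D = −8x⁵ + 40x⁴. Remainder: 2x⁴ − x³ − 50x² + 23x + 2.
Step 5: lead(2x⁴ − x³ − 50x² + 23x + 2) ÷ lead(D) = 2x⁴ ÷ x = 2x³. Subtract (2x³)·D = 2x⁴ − 10x³. Remainder: 9x³ − 50x² + 23x + 2.
Step 6: lead(9x³ − 50x² + 23x + 2) ÷ lead(D) = 9x³ ÷ x = 9x². Subtract (9x²)·D = 9x³ − 45x². Remainder: −5x² + 23x + 2.
Step 7: lead(−5x² + 23x + 2) ÷ lead(D) = −5x² ÷ x = −5x. Subtract (−5x)·D = −5x² + 25x. Remainder: −2x + 2.
Step 8: lead(−2x + 2) ÷ lead(D) = −2x ÷ x = −2. Subtract (−2)·D = −2x + 10. Remainder: −8.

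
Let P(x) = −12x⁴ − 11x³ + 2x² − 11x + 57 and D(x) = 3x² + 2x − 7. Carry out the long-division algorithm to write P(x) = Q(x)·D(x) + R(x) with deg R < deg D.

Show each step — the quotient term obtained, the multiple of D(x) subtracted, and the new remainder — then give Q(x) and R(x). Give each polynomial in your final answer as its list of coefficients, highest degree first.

Step 1: lead(−12x⁴ − 11x³ + 2x² − 11x + 57) ÷ lead(D) = −12x⁴ ÷ 3x² = −4x². Subtract (−4x²)·D = −12x⁴ − 8x³ + 28x². Remainder: −3x³ − 26x² − 11x + 57.
Step 2: lead(−3x³ − 26x² − 11x + 57) ÷ lead(D) = −3x³ ÷ 3x² = −x. Subtract (−x)·D = −3x³ − 2x² + 7x. Remainder: −24x² − 18x + 57.
Step 3: lead(−24x² − 18x + 57) ÷ lead(D) = −24x² ÷ 3x² = −8. Subtract (−8)·D = −24x² − 16x + 56. Remainder: −2x + 1.

Q = [-4, -1, -8]; R = [-2, 1]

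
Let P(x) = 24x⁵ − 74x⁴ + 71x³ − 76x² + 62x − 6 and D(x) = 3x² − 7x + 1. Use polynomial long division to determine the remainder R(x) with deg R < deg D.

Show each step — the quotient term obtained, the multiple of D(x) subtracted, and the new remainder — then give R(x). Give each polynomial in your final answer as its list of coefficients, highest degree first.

Step 1: lead(24x⁵ − 74x⁴ + 71x³ − 76x² + 62x − 6) ÷ lead(D) = 24x⁵ ÷ 3x² = 8x³. Subtract (8x³)·D = 24x⁵ − 56x⁴ + 8x³. Remainder: −18x⁴ + 63x³ − 76x² + 62x − 6.
Step 2: lead(−18x⁴ + 63x³ − 76x² + 62x − 6) ÷ lead(D) = −18x⁴ ÷ 3x² = −6x². Subtract (−6x²)·D = −18x⁴ + 42x³ − 6x². Remainder: 21x³ − 70x² + 62x − 6.
Step 3: lead(21x³ − 70x² + 62x − 6) ÷ lead(D) = 21x³ ÷ 3x² = 7x. Subtract (7x)·D = 21x³ − 49x² + 7x. Remainder: −21x² + 55x − 6.
Step 4: lead(−21x² + 55x − 6) ÷ lead(D) = −21x² ÷ 3x² = −7. Subtract (−7)·D = −21x² + 49x − 7. Remainder: 6x + 1.

R = [6, 1]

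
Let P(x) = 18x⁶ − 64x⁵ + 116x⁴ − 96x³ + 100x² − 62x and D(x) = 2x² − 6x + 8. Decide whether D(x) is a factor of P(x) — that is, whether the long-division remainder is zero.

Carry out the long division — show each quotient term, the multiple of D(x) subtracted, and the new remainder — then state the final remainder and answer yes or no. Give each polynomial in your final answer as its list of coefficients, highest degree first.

Step 1: lead(18x⁶ − 64x⁵ + 116x⁴ − 96x³ + 100x² − 62x) ÷ lead(D) = 18x⁶ ÷ 2x² = 9x⁴. Subtract (9x⁴)·D = 18x⁶ − 54x⁵ + 72x⁴. Remainder: −10x⁵ + 44x⁴ − 96x³ + 100x² − 62x.
Step 2: lead(−10x⁵ + 44x⁴ − 96x³ + 100x² − 62x) ÷ lead(D) = −10x⁵ ÷ 2x² = −5x³. Subtract (−5x³)·D = −10x⁵ + 30x⁴ − 40x³. Remainder: 14x⁴ − 56x³ + 100x² − 62x.
Step 3: lead(14x⁴ − 56x³ + 100x² − 62x) ÷ lead(D) = 14x⁴ ÷ 2x² = 7x². Subtract (7x²)·D = 14x⁴ − 42x³ + 56x². Remainder: −14x³ + 44x² − 62x.
Step 4: lead(−14x³ + 44x² − 62x) ÷ lead(D) = −14x³ ÷ 2x² = −7x. Subtract (−7x)·D = −14x³ + 42x² − 56x. Remainder: 2x² − 6x.
Step 5: lead(2x² − 6x) ÷ lead(D) = 2x² ÷ 2x² = 1. Subtract (1)·D = 2x² − 6x + 8. Remainder: −8.

R = [-8], so D(x) is not a factor of P(x). no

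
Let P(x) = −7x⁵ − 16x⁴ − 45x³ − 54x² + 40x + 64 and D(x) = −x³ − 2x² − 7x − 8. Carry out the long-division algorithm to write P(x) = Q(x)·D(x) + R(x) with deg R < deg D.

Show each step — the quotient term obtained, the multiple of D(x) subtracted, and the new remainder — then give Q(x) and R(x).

Step 1: lead(−7x⁵ − 16x⁴ − 45x³ − 54x² + 40x + 64) ÷ lead(D) = −7x⁵ ÷ −x³ = 7x². Subtract (7x²)·D = −7x⁵ − 14x⁴ − 49x³ − 56x². Remainder: −2x⁴ + 4x³ + 2x² + 40x + 64.
Step 2: lead(−2x⁴ + 4x³ + 2x² + 40x + 64) ÷ lead(D) = −2x⁴ ÷ −x³ = 2x. Subtract (2x)·D = −2x⁴ − 4x³ − 14x² − 16x. Remainder: 8x³ + 16x² + 56x + 64.
Step 3: lead(8x³ + 16x² + 56x + 64) ÷ lead(D) = 8x³ ÷ −x³ = −8. Subtract (−8)·D = 8x³ + 16x² + 56x + 64. Remainder: 0.

Q(x) = 7x² + 2x − 8; R(x) = 0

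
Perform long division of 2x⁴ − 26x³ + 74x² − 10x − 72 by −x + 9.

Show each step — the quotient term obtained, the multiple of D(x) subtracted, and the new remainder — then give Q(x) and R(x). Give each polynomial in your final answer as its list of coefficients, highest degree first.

Q = [-2, 8, -2, -8]; R = [0]

Step 1: lead(2x⁴ − 26x³ + 74x² − 10x − 72) ÷ lead(D) = 2x⁴ ÷ −x = −2x³. Subtract (−2x³)·D = 2x⁴ − 18x³. Remainder: −8x³ + 74x² − 10x − 72.
Step 2: lead(−8x³ + 74x² − 10x − 72) ÷ lead(D) = −8x³ ÷ −x = 8x². Subtract (8x²)·D = −8x³ + 72x². Remainder: 2x² − 10x − 72.
Step 3: lead(2x² − 10x − 72) ÷ lead(D) = 2x² ÷ −x = −2x. Subtract (−2x)·D = 2x² − 18x. Remainder: 8x − 72.
Step 4: lead(8x − 72) ÷ lead(D) = 8x ÷ −x = −8. Subtract (−8)·D = 8x − 72. Remainder: 0.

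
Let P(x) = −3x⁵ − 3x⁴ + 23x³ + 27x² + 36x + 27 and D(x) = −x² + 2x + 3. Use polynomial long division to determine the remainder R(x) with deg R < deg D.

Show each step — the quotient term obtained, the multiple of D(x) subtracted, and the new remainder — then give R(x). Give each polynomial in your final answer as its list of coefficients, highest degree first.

Step 1: lead(−3x⁵ − 3x⁴ + 23x³ + 27x² + 36x + 27) ÷ lead(D) = −3x⁵ ÷ −x² = 3x³. Subtract (3x³)·D = −3x⁵ + 6x⁴ + 9x³. Remainder: −9x⁴ + 14x³ + 27x² + 36x + 27.
Step 2: lead(−9x⁴ + 14x³ + 27x² + 36x + 27) ÷ lead(D) = −9x⁴ ÷ −x² = 9x². Subtract (9x²)·D = −9x⁴ + 18x³ + 27x². Remainder: −4x³ + 36x + 27.
Step 3: lead(−4x³ + 36x + 27) ÷ lead(D) = −4x³ ÷ −x² = 4x. Subtract (4x)·D = −4x³ + 8x² + 12x. Remainder: −8x² + 24x + 27.
Step 4: lead(−8x² + 24x + 27) ÷ lead(D) = −8x² ÷ −x² = 8. Subtract (8)·D = −8x² + 16x + 24. Remainder: 8x + 3.

R = [8, 3]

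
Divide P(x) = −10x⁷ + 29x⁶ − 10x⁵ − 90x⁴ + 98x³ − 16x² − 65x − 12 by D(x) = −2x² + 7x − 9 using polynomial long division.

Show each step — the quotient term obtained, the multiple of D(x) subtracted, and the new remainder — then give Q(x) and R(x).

Q(x) = 5x⁵ + 3x⁴ − 7x³ + 7x² + 7x + 1; R(x) = −9x − 3

Step 1: lead(−10x⁷ + 29x⁶ − 10x⁵ − 90x⁴ + 98x³ − 16x² − 65x − 12) ÷ lead(D) = −10x⁷ ÷ −2x² = 5x⁵. Subtract (5x⁵)·D = −10x⁷ + 35x⁶ − 45x⁵. Remainder: −6x⁶ + 35x⁵ − 90x⁴ + 98x³ − 16x² − 65x − 12.
Step 2: lead(−6x⁶ + 35x⁵ − 90x⁴ + 98x³ − 16x² − 65x − 12) ÷ lead(D) = −6x⁶ ÷ −2x² = 3x⁴. Subtract (3x⁴)·D = −6x⁶ + 21x⁵ − 27x⁴. Remainder: 14x⁵ − 63x⁴ + 98x³ − 16x² − 65x − 12.
Step 3: lead(14x⁵ − 63x⁴ + 98x³ − 16x² − 65x − 12) ÷ lead(D) = 14x⁵ ÷ −2x² = −7x³. Subtract (−7x³)·D = 14x⁵ − 49x⁴ + 63x³. Remainder: −14x⁴ + 35x³ − 16x² − 65x − 12.
Step 4: lead(−14x⁴ + 35x³ − 16x² − 65x − 12) ÷ lead(D) = −14x⁴ ÷ −2x² = 7x². Subtract (7x²)·D = −14x⁴ + 49x³ − 63x². Remainder: −14x³ + 47x² − 65x − 12.
Step 5: lead(−14x³ + 47x² − 65x − 12) ÷ lead(D) = −14x³ ÷ −2x² = 7x. Subtract (7x)·D = −14x³ + 49x² − 63x. Remainder: −2x² − 2x − 12.
Step 6: lead(−2x² − 2x − 12) ÷ lead(D) = −2x² ÷ −2x² = 1. Subtract (1)·D = −2x² + 7x − 9. Remainder: −9x − 3.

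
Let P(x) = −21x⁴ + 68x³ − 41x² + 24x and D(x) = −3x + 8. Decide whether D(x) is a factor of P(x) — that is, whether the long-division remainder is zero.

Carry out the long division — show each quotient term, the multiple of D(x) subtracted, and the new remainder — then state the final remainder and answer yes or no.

Step 1: lead(−21x⁴ + 68x³ − 41x² + 24x) ÷ lead(D) = −21x⁴ ÷ −3x = 7x³. Subtract (7x³)·D = −21x⁴ + 56x³. Remainder: 12x³ − 41x² + 24x.
Step 2: lead(12x³ − 41x² + 24x) ÷ lead(D) = 12x³ ÷ −3x = −4x². Subtract (−4x²)·D = 12x³ − 32x². Remainder: −9x² + 24x.
Step 3: lead(−9x² + 24x) ÷ lead(D) = −9x² ÷ −3x = 3x. Subtract (3x)·D = −9x² + 24x. Remainder: 0.

R(x) = 0, so D(x) is a factor of P(x). yes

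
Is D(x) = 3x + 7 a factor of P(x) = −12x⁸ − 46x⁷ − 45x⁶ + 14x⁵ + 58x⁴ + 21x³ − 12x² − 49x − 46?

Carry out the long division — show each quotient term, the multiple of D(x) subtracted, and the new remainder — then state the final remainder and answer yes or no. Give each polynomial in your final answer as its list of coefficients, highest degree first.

Step 1: lead(−12x⁸ − 46x⁷ − 45x⁶ + 14x⁵ + 58x⁴ + 21x³ − 12x² − 49x − 46) ÷ lead(D) = −12x⁸ ÷ 3x = −4x⁷. Subtract (−4x⁷)·D = −12x⁸ − 28x⁷. Remainder: −18x⁷ − 45x⁶ + 14x⁵ + 58x⁴ + 21x³ − 12x² − 49x − 46.
Step 2: lead(−18x⁷ − 45x⁶ + 14x⁵ + 58x⁴ + 21x³ − 12x² − 49x − 46) ÷ lead(D) = −18x⁷ ÷ 3x = −6x⁶. Subtract (−6x⁶)·D = −18x⁷ − 42x⁶. Remainder: −3x⁶ + 14x⁵ + 58x⁴ + 21x³ − 12x² − 49x − 46.
Step 3: lead(−3x⁶ + 14x⁵ + 58x⁴ + 21x³ − 12x² − 49x − 46) ÷ lead(D) = −3x⁶ ÷ 3x = −x⁵. Subtract (−x⁵)·D = −3x⁶ − 7x⁵. Remainder: 21x⁵ + 58x⁴ + 21x³ − 12x² − 49x − 46.
Step 4: lead(21x⁵ + 58x⁴ + 21x³ − 12x² − 49x − 46) ÷ lead(D) = 21x⁵ ÷ 3x = 7x⁴. Subtract (7x⁴)·D = 21x⁵ + 49x⁴. Remainder: 9x⁴ + 21x³ − 12x² − 49x − 46.
Step 5: lead(9x⁴ + 21x³ − 12x² − 49x − 46) ÷ lead(D) = 9x⁴ ÷ 3x = 3x³. Subtract (3x³)·D = 9x⁴ + 21x³. Remainder: −12x² − 49x − 46.
Step 6: lead(−12x² − 49x − 46) ÷ lead(D) = −12x² ÷ 3x = −4x. Subtract (−4x)·D = −12x² − 28x. Remainder: −21x − 46.
Step 7: lead(−21x − 46) ÷ lead(D) = −21x ÷ 3x = −7. Subtract (−7)·D = −21x − 49. Remainder: 3.

R = [3], so D(x) is not a factor of P(x). no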